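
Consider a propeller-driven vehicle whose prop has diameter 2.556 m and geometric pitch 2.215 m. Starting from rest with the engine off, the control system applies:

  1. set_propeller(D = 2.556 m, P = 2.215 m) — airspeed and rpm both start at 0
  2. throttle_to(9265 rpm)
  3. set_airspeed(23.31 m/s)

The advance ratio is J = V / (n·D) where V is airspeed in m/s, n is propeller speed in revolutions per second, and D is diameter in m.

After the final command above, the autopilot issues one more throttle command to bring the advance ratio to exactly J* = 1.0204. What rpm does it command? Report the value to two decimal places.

set_propeller: D = 2.556 m, P = 2.215 m (p = P/D = 0.866588); state ← (V=0, rpm=0)
throttle_to(9265): rpm ← 9265
set_airspeed(23.31): V ← 23.31 m/s
final state: V = 23.31 m/s, rpm = 9265 → n = rpm/60 = 154.416667 rev/s
target J* = 1.0204; solve J* = V/(n·D) for n: n = V/(J*·D) = 23.31/(1.0204 × 2.556) = 8.937395 rev/s
rpm = 60·n = 536.243727

rpm = 536.24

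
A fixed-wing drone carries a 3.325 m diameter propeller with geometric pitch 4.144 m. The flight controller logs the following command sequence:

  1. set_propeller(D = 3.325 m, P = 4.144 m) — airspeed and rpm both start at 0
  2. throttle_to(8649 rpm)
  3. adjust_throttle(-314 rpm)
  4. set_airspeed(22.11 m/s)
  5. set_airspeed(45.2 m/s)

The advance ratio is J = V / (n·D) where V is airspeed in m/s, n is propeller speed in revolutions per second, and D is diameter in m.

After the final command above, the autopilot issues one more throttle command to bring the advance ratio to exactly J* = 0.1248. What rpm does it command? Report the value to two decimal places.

rpm = 6535.57

set_propeller: D = 3.325 m, P = 4.144 m (p = P/D = 1.246316); state ← (V=0, rpm=0)
throttle_to(8649): rpm ← 8649
adjust_throttle(-314): rpm ← 8649 -314 = 8335
set_airspeed(22.11): V ← 22.11 m/s
set_airspeed(45.2): V ← 45.2 m/s
final state: V = 45.2 m/s, rpm = 8335 → n = rpm/60 = 138.916667 rev/s
target J* = 0.1248; solve J* = V/(n·D) for n: n = V/(J*·D) = 45.2/(0.1248 × 3.325) = 108.926162 rev/s
rpm = 60·n = 6535.569693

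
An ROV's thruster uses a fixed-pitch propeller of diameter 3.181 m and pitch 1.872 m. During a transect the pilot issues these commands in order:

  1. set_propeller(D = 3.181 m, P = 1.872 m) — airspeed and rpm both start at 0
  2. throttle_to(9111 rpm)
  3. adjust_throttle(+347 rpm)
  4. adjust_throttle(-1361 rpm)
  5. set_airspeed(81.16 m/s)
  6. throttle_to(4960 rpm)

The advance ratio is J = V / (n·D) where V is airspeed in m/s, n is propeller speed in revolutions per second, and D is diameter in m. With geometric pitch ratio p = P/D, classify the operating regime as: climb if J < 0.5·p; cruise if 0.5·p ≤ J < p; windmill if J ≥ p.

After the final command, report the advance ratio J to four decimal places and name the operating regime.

set_propeller: D = 3.181 m, P = 1.872 m (p = P/D = 0.588494); state ← (V=0, rpm=0)
throttle_to(9111): rpm ← 9111
adjust_throttle(+347): rpm ← 9111 +347 = 9458
adjust_throttle(-1361): rpm ← 9458 -1361 = 8097
set_airspeed(81.16): V ← 81.16 m/s
throttle_to(4960): rpm ← 4960
final state: V = 81.16 m/s, rpm = 4960 → n = rpm/60 = 82.666667 rev/s
J = V / (n·D) = 81.16 / (82.666667 × 3.181) = 0.308637
regime bands: climb J<0.2942 | cruise [0.2942, 0.5885) | windmill J≥0.5885
J = 0.3086 → cruise

J = 0.3086, regime = cruise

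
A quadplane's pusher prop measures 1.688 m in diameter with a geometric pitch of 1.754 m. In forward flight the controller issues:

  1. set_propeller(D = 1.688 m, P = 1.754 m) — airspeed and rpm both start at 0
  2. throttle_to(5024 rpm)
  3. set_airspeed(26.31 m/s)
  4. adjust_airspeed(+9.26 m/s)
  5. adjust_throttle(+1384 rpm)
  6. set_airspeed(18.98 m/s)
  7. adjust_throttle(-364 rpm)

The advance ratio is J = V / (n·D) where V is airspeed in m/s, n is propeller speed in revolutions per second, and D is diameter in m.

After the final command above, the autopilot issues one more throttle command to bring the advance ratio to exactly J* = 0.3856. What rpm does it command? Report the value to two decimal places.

rpm = 1749.60

set_propeller: D = 1.688 m, P = 1.754 m (p = P/D = 1.039100); state ← (V=0, rpm=0)
throttle_to(5024): rpm ← 5024
set_airspeed(26.31): V ← 26.31 m/s
adjust_airspeed(+9.26): V ← 26.31 +9.26 = 35.57 m/s
adjust_throttle(+1384): rpm ← 5024 +1384 = 6408
set_airspeed(18.98): V ← 18.98 m/s
adjust_throttle(-364): rpm ← 6408 -364 = 6044
final state: V = 18.98 m/s, rpm = 6044 → n = rpm/60 = 100.733333 rev/s
target J* = 0.3856; solve J* = V/(n·D) for n: n = V/(J*·D) = 18.98/(0.3856 × 1.688) = 29.159948 rev/s
rpm = 60·n = 1749.596861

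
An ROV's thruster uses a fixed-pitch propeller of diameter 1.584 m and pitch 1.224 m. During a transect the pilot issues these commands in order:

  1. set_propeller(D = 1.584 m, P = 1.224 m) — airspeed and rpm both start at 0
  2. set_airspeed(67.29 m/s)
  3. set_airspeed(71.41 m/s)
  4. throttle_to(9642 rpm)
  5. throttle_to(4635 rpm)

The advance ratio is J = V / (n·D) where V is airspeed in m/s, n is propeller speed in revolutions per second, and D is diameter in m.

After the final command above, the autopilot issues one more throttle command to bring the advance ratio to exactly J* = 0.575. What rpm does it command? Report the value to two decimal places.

set_propeller: D = 1.584 m, P = 1.224 m (p = P/D = 0.772727); state ← (V=0, rpm=0)
set_airspeed(67.29): V ← 67.29 m/s
set_airspeed(71.41): V ← 71.41 m/s
throttle_to(9642): rpm ← 9642
throttle_to(4635): rpm ← 4635
final state: V = 71.41 m/s, rpm = 4635 → n = rpm/60 = 77.250000 rev/s
target J* = 0.575; solve J* = V/(n·D) for n: n = V/(J*·D) = 71.41/(0.575 × 1.584) = 78.403601 rev/s
rpm = 60·n = 4704.216074

rpm = 4704.22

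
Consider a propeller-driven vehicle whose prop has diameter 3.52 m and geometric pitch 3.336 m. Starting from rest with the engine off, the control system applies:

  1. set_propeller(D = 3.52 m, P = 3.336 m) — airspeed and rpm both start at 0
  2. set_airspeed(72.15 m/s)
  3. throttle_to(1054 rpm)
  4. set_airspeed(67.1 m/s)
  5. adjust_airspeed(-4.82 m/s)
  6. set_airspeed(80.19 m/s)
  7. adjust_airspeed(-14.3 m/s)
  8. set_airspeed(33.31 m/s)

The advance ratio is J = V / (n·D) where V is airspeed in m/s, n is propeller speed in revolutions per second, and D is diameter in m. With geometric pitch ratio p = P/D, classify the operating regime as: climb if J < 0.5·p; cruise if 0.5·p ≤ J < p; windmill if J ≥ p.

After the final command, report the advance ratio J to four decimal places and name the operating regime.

set_propeller: D = 3.52 m, P = 3.336 m (p = P/D = 0.947727); state ← (V=0, rpm=0)
set_airspeed(72.15): V ← 72.15 m/s
throttle_to(1054): rpm ← 1054
set_airspeed(67.1): V ← 67.1 m/s
adjust_airspeed(-4.82): V ← 67.1 -4.82 = 62.28 m/s
set_airspeed(80.19): V ← 80.19 m/s
adjust_airspeed(-14.3): V ← 80.19 -14.3 = 65.89 m/s
set_airspeed(33.31): V ← 33.31 m/s
final state: V = 33.31 m/s, rpm = 1054 → n = rpm/60 = 17.566667 rev/s
J = V / (n·D) = 33.31 / (17.566667 × 3.52) = 0.538695
regime bands: climb J<0.4739 | cruise [0.4739, 0.9477) | windmill J≥0.9477
J = 0.5387 → cruise

J = 0.5387, regime = cruise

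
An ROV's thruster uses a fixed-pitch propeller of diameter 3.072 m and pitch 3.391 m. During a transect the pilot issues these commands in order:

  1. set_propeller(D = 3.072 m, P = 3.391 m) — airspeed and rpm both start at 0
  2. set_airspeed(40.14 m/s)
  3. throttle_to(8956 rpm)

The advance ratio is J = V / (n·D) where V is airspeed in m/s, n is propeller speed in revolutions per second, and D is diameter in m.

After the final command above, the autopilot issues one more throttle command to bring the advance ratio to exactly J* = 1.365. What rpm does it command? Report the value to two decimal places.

set_propeller: D = 3.072 m, P = 3.391 m (p = P/D = 1.103841); state ← (V=0, rpm=0)
set_airspeed(40.14): V ← 40.14 m/s
throttle_to(8956): rpm ← 8956
final state: V = 40.14 m/s, rpm = 8956 → n = rpm/60 = 149.266667 rev/s
target J* = 1.365; solve J* = V/(n·D) for n: n = V/(J*·D) = 40.14/(1.365 × 3.072) = 9.572459 rev/s
rpm = 60·n = 574.347527

rpm = 574.35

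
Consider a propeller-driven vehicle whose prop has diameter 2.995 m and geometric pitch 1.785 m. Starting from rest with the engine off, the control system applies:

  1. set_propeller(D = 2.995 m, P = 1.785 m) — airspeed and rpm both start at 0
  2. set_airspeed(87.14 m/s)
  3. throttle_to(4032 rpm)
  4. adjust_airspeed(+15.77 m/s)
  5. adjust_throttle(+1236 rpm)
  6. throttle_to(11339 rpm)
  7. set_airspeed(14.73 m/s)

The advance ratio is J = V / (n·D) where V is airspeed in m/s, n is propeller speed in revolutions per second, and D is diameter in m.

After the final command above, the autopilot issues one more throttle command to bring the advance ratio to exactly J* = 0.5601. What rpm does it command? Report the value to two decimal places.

set_propeller: D = 2.995 m, P = 1.785 m (p = P/D = 0.595993); state ← (V=0, rpm=0)
set_airspeed(87.14): V ← 87.14 m/s
throttle_to(4032): rpm ← 4032
adjust_airspeed(+15.77): V ← 87.14 +15.77 = 102.91 m/s
adjust_throttle(+1236): rpm ← 4032 +1236 = 5268
throttle_to(11339): rpm ← 11339
set_airspeed(14.73): V ← 14.73 m/s
final state: V = 14.73 m/s, rpm = 11339 → n = rpm/60 = 188.983333 rev/s
target J* = 0.5601; solve J* = V/(n·D) for n: n = V/(J*·D) = 14.73/(0.5601 × 2.995) = 8.780927 rev/s
rpm = 60·n = 526.855597

rpm = 526.86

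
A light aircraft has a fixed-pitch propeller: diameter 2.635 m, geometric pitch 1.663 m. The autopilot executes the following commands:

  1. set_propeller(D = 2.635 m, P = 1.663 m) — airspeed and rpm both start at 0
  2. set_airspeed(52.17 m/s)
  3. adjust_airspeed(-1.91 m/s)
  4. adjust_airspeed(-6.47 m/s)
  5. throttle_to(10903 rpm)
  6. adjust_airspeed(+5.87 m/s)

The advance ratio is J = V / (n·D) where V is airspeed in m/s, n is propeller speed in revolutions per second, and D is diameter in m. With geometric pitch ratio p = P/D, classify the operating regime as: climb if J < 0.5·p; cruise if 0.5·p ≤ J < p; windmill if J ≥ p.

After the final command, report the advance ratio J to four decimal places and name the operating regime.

set_propeller: D = 2.635 m, P = 1.663 m (p = P/D = 0.631120); state ← (V=0, rpm=0)
set_airspeed(52.17): V ← 52.17 m/s
adjust_airspeed(-1.91): V ← 52.17 -1.91 = 50.26 m/s
adjust_airspeed(-6.47): V ← 50.26 -6.47 = 43.79 m/s
throttle_to(10903): rpm ← 10903
adjust_airspeed(+5.87): V ← 43.79 +5.87 = 49.66 m/s
final state: V = 49.66 m/s, rpm = 10903 → n = rpm/60 = 181.716667 rev/s
J = V / (n·D) = 49.66 / (181.716667 × 2.635) = 0.103713
regime bands: climb J<0.3156 | cruise [0.3156, 0.6311) | windmill J≥0.6311
J = 0.1037 → climb

J = 0.1037, regime = climb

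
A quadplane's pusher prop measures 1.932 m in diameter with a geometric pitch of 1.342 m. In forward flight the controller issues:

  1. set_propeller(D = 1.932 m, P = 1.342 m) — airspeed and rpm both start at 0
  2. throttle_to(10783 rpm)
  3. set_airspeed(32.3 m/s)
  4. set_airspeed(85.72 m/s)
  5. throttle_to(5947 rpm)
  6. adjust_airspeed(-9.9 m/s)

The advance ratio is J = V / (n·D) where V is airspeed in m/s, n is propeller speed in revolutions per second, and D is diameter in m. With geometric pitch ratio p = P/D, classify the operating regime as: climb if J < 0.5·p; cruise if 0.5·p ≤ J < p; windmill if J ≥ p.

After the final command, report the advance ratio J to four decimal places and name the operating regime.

set_propeller: D = 1.932 m, P = 1.342 m (p = P/D = 0.694617); state ← (V=0, rpm=0)
throttle_to(10783): rpm ← 10783
set_airspeed(32.3): V ← 32.3 m/s
set_airspeed(85.72): V ← 85.72 m/s
throttle_to(5947): rpm ← 5947
adjust_airspeed(-9.9): V ← 85.72 -9.9 = 75.82 m/s
final state: V = 75.82 m/s, rpm = 5947 → n = rpm/60 = 99.116667 rev/s
J = V / (n·D) = 75.82 / (99.116667 × 1.932) = 0.395941
regime bands: climb J<0.3473 | cruise [0.3473, 0.6946) | windmill J≥0.6946
J = 0.3959 → cruise

J = 0.3959, regime = cruise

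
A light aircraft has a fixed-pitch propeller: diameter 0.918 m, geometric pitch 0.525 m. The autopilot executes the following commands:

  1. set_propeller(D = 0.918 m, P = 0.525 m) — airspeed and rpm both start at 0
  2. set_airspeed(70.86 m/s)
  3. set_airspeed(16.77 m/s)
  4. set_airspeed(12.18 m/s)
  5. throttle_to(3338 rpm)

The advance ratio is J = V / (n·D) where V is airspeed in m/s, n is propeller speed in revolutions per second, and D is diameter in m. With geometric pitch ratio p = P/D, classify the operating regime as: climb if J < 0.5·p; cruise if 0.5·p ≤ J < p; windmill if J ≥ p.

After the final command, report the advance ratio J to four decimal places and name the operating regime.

J = 0.2385, regime = climb

set_propeller: D = 0.918 m, P = 0.525 m (p = P/D = 0.571895); state ← (V=0, rpm=0)
set_airspeed(70.86): V ← 70.86 m/s
set_airspeed(16.77): V ← 16.77 m/s
set_airspeed(12.18): V ← 12.18 m/s
throttle_to(3338): rpm ← 3338
final state: V = 12.18 m/s, rpm = 3338 → n = rpm/60 = 55.633333 rev/s
J = V / (n·D) = 12.18 / (55.633333 × 0.918) = 0.238490
regime bands: climb J<0.2859 | cruise [0.2859, 0.5719) | windmill J≥0.5719
J = 0.2385 → climb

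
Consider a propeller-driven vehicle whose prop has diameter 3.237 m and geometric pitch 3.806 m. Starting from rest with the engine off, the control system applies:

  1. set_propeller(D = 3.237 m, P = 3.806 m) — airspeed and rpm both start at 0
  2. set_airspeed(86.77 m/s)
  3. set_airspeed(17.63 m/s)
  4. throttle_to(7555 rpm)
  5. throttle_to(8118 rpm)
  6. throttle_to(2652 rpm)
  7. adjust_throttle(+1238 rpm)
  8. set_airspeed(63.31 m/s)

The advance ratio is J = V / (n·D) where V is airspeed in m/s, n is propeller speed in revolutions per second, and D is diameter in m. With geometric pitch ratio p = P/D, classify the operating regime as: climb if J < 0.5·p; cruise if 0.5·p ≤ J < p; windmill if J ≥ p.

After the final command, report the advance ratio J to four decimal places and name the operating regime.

J = 0.3017, regime = climb

set_propeller: D = 3.237 m, P = 3.806 m (p = P/D = 1.175780); state ← (V=0, rpm=0)
set_airspeed(86.77): V ← 86.77 m/s
set_airspeed(17.63): V ← 17.63 m/s
throttle_to(7555): rpm ← 7555
throttle_to(8118): rpm ← 8118
throttle_to(2652): rpm ← 2652
adjust_throttle(+1238): rpm ← 2652 +1238 = 3890
set_airspeed(63.31): V ← 63.31 m/s
final state: V = 63.31 m/s, rpm = 3890 → n = rpm/60 = 64.833333 rev/s
J = V / (n·D) = 63.31 / (64.833333 × 3.237) = 0.301669
regime bands: climb J<0.5879 | cruise [0.5879, 1.1758) | windmill J≥1.1758
J = 0.3017 → climb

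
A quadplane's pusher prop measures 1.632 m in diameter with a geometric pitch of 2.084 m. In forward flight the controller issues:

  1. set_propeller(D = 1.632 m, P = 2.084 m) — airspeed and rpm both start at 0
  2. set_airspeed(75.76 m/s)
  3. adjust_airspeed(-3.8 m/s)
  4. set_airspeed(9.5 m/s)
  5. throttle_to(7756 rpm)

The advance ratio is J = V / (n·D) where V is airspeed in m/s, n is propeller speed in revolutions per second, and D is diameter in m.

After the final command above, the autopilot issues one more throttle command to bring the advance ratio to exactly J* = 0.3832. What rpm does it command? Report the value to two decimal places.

rpm = 911.44

set_propeller: D = 1.632 m, P = 2.084 m (p = P/D = 1.276961); state ← (V=0, rpm=0)
set_airspeed(75.76): V ← 75.76 m/s
adjust_airspeed(-3.8): V ← 75.76 -3.8 = 71.96 m/s
set_airspeed(9.5): V ← 9.5 m/s
throttle_to(7756): rpm ← 7756
final state: V = 9.5 m/s, rpm = 7756 → n = rpm/60 = 129.266667 rev/s
target J* = 0.3832; solve J* = V/(n·D) for n: n = V/(J*·D) = 9.5/(0.3832 × 1.632) = 15.190706 rev/s
rpm = 60·n = 911.442343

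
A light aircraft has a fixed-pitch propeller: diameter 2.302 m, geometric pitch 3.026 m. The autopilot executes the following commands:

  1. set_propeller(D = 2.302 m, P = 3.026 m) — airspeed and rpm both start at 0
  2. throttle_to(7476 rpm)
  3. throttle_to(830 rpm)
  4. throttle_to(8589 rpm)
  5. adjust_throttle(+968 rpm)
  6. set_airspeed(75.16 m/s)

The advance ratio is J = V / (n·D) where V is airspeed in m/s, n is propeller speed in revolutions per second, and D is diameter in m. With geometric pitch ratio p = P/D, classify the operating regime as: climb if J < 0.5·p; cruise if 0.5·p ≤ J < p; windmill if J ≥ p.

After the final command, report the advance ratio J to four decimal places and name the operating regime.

set_propeller: D = 2.302 m, P = 3.026 m (p = P/D = 1.314509); state ← (V=0, rpm=0)
throttle_to(7476): rpm ← 7476
throttle_to(830): rpm ← 830
throttle_to(8589): rpm ← 8589
adjust_throttle(+968): rpm ← 8589 +968 = 9557
set_airspeed(75.16): V ← 75.16 m/s
final state: V = 75.16 m/s, rpm = 9557 → n = rpm/60 = 159.283333 rev/s
J = V / (n·D) = 75.16 / (159.283333 × 2.302) = 0.204980
regime bands: climb J<0.6573 | cruise [0.6573, 1.3145) | windmill J≥1.3145
J = 0.2050 → climb

J = 0.2050, regime = climb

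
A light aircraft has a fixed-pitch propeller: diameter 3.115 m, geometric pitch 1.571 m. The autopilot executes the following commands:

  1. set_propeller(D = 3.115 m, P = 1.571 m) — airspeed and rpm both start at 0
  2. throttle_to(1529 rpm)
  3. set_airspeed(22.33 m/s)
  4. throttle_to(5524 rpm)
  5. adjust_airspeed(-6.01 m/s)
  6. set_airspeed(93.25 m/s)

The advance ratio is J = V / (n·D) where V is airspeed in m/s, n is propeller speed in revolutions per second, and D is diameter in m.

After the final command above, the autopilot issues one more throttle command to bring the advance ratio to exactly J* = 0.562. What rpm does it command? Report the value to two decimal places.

rpm = 3195.99

set_propeller: D = 3.115 m, P = 1.571 m (p = P/D = 0.504334); state ← (V=0, rpm=0)
throttle_to(1529): rpm ← 1529
set_airspeed(22.33): V ← 22.33 m/s
throttle_to(5524): rpm ← 5524
adjust_airspeed(-6.01): V ← 22.33 -6.01 = 16.32 m/s
set_airspeed(93.25): V ← 93.25 m/s
final state: V = 93.25 m/s, rpm = 5524 → n = rpm/60 = 92.066667 rev/s
target J* = 0.562; solve J* = V/(n·D) for n: n = V/(J*·D) = 93.25/(0.562 × 3.115) = 53.266538 rev/s
rpm = 60·n = 3195.992300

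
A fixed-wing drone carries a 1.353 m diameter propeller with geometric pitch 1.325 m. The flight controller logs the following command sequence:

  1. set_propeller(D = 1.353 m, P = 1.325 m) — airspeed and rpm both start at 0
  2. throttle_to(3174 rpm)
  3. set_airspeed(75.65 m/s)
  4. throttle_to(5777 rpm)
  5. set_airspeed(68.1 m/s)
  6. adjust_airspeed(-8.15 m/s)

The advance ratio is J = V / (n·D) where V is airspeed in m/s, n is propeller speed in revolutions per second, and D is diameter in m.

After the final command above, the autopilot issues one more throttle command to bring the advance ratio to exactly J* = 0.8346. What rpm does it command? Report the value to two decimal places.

set_propeller: D = 1.353 m, P = 1.325 m (p = P/D = 0.979305); state ← (V=0, rpm=0)
throttle_to(3174): rpm ← 3174
set_airspeed(75.65): V ← 75.65 m/s
throttle_to(5777): rpm ← 5777
set_airspeed(68.1): V ← 68.1 m/s
adjust_airspeed(-8.15): V ← 68.1 -8.15 = 59.95 m/s
final state: V = 59.95 m/s, rpm = 5777 → n = rpm/60 = 96.283333 rev/s
target J* = 0.8346; solve J* = V/(n·D) for n: n = V/(J*·D) = 59.95/(0.8346 × 1.353) = 53.090035 rev/s
rpm = 60·n = 3185.402091

rpm = 3185.40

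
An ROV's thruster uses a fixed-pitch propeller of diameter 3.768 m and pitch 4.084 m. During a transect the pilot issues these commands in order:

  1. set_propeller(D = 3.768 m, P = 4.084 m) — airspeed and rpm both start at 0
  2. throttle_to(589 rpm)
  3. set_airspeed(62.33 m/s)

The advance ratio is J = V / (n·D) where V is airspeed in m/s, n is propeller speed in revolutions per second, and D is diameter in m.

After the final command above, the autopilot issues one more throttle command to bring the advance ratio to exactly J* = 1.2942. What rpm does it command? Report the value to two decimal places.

rpm = 766.90

set_propeller: D = 3.768 m, P = 4.084 m (p = P/D = 1.083864); state ← (V=0, rpm=0)
throttle_to(589): rpm ← 589
set_airspeed(62.33): V ← 62.33 m/s
final state: V = 62.33 m/s, rpm = 589 → n = rpm/60 = 9.816667 rev/s
target J* = 1.2942; solve J* = V/(n·D) for n: n = V/(J*·D) = 62.33/(1.2942 × 3.768) = 12.781589 rev/s
rpm = 60·n = 766.895320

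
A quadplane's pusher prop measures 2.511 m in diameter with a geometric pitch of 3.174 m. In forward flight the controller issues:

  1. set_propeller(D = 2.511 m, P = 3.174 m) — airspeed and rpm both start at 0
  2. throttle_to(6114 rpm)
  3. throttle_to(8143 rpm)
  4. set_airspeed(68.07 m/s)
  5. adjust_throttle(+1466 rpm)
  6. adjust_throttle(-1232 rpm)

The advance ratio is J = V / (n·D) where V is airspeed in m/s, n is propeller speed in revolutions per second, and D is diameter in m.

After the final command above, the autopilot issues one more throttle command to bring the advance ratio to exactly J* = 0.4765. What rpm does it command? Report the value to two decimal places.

set_propeller: D = 2.511 m, P = 3.174 m (p = P/D = 1.264038); state ← (V=0, rpm=0)
throttle_to(6114): rpm ← 6114
throttle_to(8143): rpm ← 8143
set_airspeed(68.07): V ← 68.07 m/s
adjust_throttle(+1466): rpm ← 8143 +1466 = 9609
adjust_throttle(-1232): rpm ← 9609 -1232 = 8377
final state: V = 68.07 m/s, rpm = 8377 → n = rpm/60 = 139.616667 rev/s
target J* = 0.4765; solve J* = V/(n·D) for n: n = V/(J*·D) = 68.07/(0.4765 × 2.511) = 56.891336 rev/s
rpm = 60·n = 3413.480163

rpm = 3413.48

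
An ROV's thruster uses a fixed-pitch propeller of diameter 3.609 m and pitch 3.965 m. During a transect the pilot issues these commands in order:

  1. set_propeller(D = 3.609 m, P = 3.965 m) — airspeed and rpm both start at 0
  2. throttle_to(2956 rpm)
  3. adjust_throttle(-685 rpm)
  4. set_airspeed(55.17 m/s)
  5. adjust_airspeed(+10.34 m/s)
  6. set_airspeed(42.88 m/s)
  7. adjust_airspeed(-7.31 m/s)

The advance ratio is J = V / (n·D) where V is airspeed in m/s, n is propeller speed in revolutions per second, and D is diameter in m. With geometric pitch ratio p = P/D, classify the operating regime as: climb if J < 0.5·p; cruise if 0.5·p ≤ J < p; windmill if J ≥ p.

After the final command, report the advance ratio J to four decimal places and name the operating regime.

set_propeller: D = 3.609 m, P = 3.965 m (p = P/D = 1.098642); state ← (V=0, rpm=0)
throttle_to(2956): rpm ← 2956
adjust_throttle(-685): rpm ← 2956 -685 = 2271
set_airspeed(55.17): V ← 55.17 m/s
adjust_airspeed(+10.34): V ← 55.17 +10.34 = 65.51 m/s
set_airspeed(42.88): V ← 42.88 m/s
adjust_airspeed(-7.31): V ← 42.88 -7.31 = 35.57 m/s
final state: V = 35.57 m/s, rpm = 2271 → n = rpm/60 = 37.850000 rev/s
J = V / (n·D) = 35.57 / (37.850000 × 3.609) = 0.260394
regime bands: climb J<0.5493 | cruise [0.5493, 1.0986) | windmill J≥1.0986
J = 0.2604 → climb

J = 0.2604, regime = climb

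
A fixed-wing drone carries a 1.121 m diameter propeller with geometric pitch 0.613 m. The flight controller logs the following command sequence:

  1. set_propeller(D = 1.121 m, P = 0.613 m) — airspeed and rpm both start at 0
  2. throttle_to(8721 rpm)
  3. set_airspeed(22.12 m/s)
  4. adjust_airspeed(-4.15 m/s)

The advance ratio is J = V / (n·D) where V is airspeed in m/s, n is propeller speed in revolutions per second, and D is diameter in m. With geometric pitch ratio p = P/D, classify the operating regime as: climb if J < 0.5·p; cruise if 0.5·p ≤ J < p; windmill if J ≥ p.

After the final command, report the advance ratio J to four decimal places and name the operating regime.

J = 0.1103, regime = climb

set_propeller: D = 1.121 m, P = 0.613 m (p = P/D = 0.546833); state ← (V=0, rpm=0)
throttle_to(8721): rpm ← 8721
set_airspeed(22.12): V ← 22.12 m/s
adjust_airspeed(-4.15): V ← 22.12 -4.15 = 17.97 m/s
final state: V = 17.97 m/s, rpm = 8721 → n = rpm/60 = 145.350000 rev/s
J = V / (n·D) = 17.97 / (145.350000 × 1.121) = 0.110288
regime bands: climb J<0.2734 | cruise [0.2734, 0.5468) | windmill J≥0.5468
J = 0.1103 → climb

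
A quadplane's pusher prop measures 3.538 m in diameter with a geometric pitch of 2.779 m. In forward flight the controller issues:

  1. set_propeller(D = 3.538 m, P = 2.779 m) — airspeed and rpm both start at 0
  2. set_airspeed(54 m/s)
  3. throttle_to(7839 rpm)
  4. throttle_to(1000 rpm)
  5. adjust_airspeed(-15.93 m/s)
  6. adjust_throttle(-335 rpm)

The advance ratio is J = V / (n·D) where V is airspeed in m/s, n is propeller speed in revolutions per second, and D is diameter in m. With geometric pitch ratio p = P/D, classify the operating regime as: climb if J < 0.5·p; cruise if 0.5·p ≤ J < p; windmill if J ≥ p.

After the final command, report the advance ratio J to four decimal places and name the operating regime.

J = 0.9709, regime = windmill

set_propeller: D = 3.538 m, P = 2.779 m (p = P/D = 0.785472); state ← (V=0, rpm=0)
set_airspeed(54): V ← 54 m/s
throttle_to(7839): rpm ← 7839
throttle_to(1000): rpm ← 1000
adjust_airspeed(-15.93): V ← 54 -15.93 = 38.07 m/s
adjust_throttle(-335): rpm ← 1000 -335 = 665
final state: V = 38.07 m/s, rpm = 665 → n = rpm/60 = 11.083333 rev/s
J = V / (n·D) = 38.07 / (11.083333 × 3.538) = 0.970856
regime bands: climb J<0.3927 | cruise [0.3927, 0.7855) | windmill J≥0.7855
J = 0.9709 → windmill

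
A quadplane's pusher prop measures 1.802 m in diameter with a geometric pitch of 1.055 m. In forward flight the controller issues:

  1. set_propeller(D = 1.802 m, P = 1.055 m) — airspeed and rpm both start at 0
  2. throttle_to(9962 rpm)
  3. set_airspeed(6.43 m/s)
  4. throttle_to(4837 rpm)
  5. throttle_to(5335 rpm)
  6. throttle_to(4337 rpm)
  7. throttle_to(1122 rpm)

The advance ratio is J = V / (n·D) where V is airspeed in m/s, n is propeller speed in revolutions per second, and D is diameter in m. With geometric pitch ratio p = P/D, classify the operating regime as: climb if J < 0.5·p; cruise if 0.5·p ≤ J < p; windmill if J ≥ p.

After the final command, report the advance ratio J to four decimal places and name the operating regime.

set_propeller: D = 1.802 m, P = 1.055 m (p = P/D = 0.585461); state ← (V=0, rpm=0)
throttle_to(9962): rpm ← 9962
set_airspeed(6.43): V ← 6.43 m/s
throttle_to(4837): rpm ← 4837
throttle_to(5335): rpm ← 5335
throttle_to(4337): rpm ← 4337
throttle_to(1122): rpm ← 1122
final state: V = 6.43 m/s, rpm = 1122 → n = rpm/60 = 18.700000 rev/s
J = V / (n·D) = 6.43 / (18.700000 × 1.802) = 0.190816
regime bands: climb J<0.2927 | cruise [0.2927, 0.5855) | windmill J≥0.5855
J = 0.1908 → climb

J = 0.1908, regime = climb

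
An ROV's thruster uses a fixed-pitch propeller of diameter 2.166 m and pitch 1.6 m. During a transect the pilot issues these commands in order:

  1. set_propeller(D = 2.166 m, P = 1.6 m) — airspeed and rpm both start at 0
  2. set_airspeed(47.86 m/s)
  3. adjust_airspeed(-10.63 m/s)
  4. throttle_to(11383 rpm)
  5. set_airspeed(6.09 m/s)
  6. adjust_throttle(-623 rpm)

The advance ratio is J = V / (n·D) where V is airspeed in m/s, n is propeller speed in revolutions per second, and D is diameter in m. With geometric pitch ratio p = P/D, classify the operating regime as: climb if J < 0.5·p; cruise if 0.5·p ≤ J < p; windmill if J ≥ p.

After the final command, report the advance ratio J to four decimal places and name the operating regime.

J = 0.0157, regime = climb

set_propeller: D = 2.166 m, P = 1.6 m (p = P/D = 0.738689); state ← (V=0, rpm=0)
set_airspeed(47.86): V ← 47.86 m/s
adjust_airspeed(-10.63): V ← 47.86 -10.63 = 37.23 m/s
throttle_to(11383): rpm ← 11383
set_airspeed(6.09): V ← 6.09 m/s
adjust_throttle(-623): rpm ← 11383 -623 = 10760
final state: V = 6.09 m/s, rpm = 10760 → n = rpm/60 = 179.333333 rev/s
J = V / (n·D) = 6.09 / (179.333333 × 2.166) = 0.015678
regime bands: climb J<0.3693 | cruise [0.3693, 0.7387) | windmill J≥0.7387
J = 0.0157 → climb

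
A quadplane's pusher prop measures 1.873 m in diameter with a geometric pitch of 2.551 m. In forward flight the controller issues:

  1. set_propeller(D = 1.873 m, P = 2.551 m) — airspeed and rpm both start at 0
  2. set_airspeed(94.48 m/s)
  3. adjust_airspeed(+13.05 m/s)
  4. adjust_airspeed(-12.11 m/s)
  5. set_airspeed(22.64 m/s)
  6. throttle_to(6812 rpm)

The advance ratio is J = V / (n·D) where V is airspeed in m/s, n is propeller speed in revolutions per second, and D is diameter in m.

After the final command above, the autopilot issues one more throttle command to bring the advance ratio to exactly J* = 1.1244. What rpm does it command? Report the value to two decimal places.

set_propeller: D = 1.873 m, P = 2.551 m (p = P/D = 1.361986); state ← (V=0, rpm=0)
set_airspeed(94.48): V ← 94.48 m/s
adjust_airspeed(+13.05): V ← 94.48 +13.05 = 107.53 m/s
adjust_airspeed(-12.11): V ← 107.53 -12.11 = 95.42 m/s
set_airspeed(22.64): V ← 22.64 m/s
throttle_to(6812): rpm ← 6812
final state: V = 22.64 m/s, rpm = 6812 → n = rpm/60 = 113.533333 rev/s
target J* = 1.1244; solve J* = V/(n·D) for n: n = V/(J*·D) = 22.64/(1.1244 × 1.873) = 10.750231 rev/s
rpm = 60·n = 645.013877

rpm = 645.01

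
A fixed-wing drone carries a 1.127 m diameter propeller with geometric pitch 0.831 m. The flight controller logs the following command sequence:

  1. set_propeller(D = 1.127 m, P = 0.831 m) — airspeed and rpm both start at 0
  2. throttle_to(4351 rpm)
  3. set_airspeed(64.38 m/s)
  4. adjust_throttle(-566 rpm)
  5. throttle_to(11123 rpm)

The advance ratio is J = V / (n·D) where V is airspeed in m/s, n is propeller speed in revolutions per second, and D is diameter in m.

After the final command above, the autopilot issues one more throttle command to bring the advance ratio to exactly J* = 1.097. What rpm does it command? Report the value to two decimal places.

set_propeller: D = 1.127 m, P = 0.831 m (p = P/D = 0.737356); state ← (V=0, rpm=0)
throttle_to(4351): rpm ← 4351
set_airspeed(64.38): V ← 64.38 m/s
adjust_throttle(-566): rpm ← 4351 -566 = 3785
throttle_to(11123): rpm ← 11123
final state: V = 64.38 m/s, rpm = 11123 → n = rpm/60 = 185.383333 rev/s
target J* = 1.097; solve J* = V/(n·D) for n: n = V/(J*·D) = 64.38/(1.097 × 1.127) = 52.073939 rev/s
rpm = 60·n = 3124.436331

rpm = 3124.44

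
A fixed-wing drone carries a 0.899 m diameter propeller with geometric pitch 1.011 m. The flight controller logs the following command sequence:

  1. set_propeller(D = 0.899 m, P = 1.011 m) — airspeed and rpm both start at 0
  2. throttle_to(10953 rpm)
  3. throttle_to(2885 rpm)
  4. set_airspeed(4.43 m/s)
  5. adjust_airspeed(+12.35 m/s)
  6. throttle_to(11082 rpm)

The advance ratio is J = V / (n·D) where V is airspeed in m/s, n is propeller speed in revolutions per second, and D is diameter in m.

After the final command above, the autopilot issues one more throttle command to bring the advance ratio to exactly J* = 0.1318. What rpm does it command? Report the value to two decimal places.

set_propeller: D = 0.899 m, P = 1.011 m (p = P/D = 1.124583); state ← (V=0, rpm=0)
throttle_to(10953): rpm ← 10953
throttle_to(2885): rpm ← 2885
set_airspeed(4.43): V ← 4.43 m/s
adjust_airspeed(+12.35): V ← 4.43 +12.35 = 16.78 m/s
throttle_to(11082): rpm ← 11082
final state: V = 16.78 m/s, rpm = 11082 → n = rpm/60 = 184.700000 rev/s
target J* = 0.1318; solve J* = V/(n·D) for n: n = V/(J*·D) = 16.78/(0.1318 × 0.899) = 141.617478 rev/s
rpm = 60·n = 8497.048651

rpm = 8497.05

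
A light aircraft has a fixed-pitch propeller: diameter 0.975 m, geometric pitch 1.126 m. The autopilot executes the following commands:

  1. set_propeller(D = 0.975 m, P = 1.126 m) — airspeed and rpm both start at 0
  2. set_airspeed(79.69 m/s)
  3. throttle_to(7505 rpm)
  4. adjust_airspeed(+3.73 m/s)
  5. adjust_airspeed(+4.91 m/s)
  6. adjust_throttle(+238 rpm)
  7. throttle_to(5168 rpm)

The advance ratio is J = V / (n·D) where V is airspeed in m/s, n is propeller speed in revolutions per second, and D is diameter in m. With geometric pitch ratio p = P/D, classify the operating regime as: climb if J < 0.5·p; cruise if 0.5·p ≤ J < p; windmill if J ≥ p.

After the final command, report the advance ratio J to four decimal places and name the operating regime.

J = 1.0518, regime = cruise

set_propeller: D = 0.975 m, P = 1.126 m (p = P/D = 1.154872); state ← (V=0, rpm=0)
set_airspeed(79.69): V ← 79.69 m/s
throttle_to(7505): rpm ← 7505
adjust_airspeed(+3.73): V ← 79.69 +3.73 = 83.42 m/s
adjust_airspeed(+4.91): V ← 83.42 +4.91 = 88.33 m/s
adjust_throttle(+238): rpm ← 7505 +238 = 7743
throttle_to(5168): rpm ← 5168
final state: V = 88.33 m/s, rpm = 5168 → n = rpm/60 = 86.133333 rev/s
J = V / (n·D) = 88.33 / (86.133333 × 0.975) = 1.051798
regime bands: climb J<0.5774 | cruise [0.5774, 1.1549) | windmill J≥1.1549
J = 1.0518 → cruise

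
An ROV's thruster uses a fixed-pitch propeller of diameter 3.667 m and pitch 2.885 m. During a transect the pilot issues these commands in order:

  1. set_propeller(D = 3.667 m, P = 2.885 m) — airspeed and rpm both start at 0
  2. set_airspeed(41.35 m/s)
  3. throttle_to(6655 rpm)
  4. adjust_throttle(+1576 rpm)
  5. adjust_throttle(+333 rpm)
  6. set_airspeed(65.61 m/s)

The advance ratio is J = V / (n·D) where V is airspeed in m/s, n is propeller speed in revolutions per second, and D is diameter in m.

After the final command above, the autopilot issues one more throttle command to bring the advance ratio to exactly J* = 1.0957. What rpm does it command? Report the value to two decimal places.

rpm = 979.76

set_propeller: D = 3.667 m, P = 2.885 m (p = P/D = 0.786747); state ← (V=0, rpm=0)
set_airspeed(41.35): V ← 41.35 m/s
throttle_to(6655): rpm ← 6655
adjust_throttle(+1576): rpm ← 6655 +1576 = 8231
adjust_throttle(+333): rpm ← 8231 +333 = 8564
set_airspeed(65.61): V ← 65.61 m/s
final state: V = 65.61 m/s, rpm = 8564 → n = rpm/60 = 142.733333 rev/s
target J* = 1.0957; solve J* = V/(n·D) for n: n = V/(J*·D) = 65.61/(1.0957 × 3.667) = 16.329296 rev/s
rpm = 60·n = 979.757770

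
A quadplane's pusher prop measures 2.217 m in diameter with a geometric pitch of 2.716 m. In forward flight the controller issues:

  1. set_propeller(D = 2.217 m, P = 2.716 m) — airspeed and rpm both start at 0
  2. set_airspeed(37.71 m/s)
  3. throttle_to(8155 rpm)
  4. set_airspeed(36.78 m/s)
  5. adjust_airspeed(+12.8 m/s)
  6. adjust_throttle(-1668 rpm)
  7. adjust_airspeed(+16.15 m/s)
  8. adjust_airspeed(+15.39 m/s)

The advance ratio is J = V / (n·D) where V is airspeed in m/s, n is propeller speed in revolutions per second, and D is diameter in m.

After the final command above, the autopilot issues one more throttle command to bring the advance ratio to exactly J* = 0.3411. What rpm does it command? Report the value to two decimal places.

rpm = 6436.23

set_propeller: D = 2.217 m, P = 2.716 m (p = P/D = 1.225079); state ← (V=0, rpm=0)
set_airspeed(37.71): V ← 37.71 m/s
throttle_to(8155): rpm ← 8155
set_airspeed(36.78): V ← 36.78 m/s
adjust_airspeed(+12.8): V ← 36.78 +12.8 = 49.58 m/s
adjust_throttle(-1668): rpm ← 8155 -1668 = 6487
adjust_airspeed(+16.15): V ← 49.58 +16.15 = 65.73 m/s
adjust_airspeed(+15.39): V ← 65.73 +15.39 = 81.12 m/s
final state: V = 81.12 m/s, rpm = 6487 → n = rpm/60 = 108.116667 rev/s
target J* = 0.3411; solve J* = V/(n·D) for n: n = V/(J*·D) = 81.12/(0.3411 × 2.217) = 107.270555 rev/s
rpm = 60·n = 6436.233328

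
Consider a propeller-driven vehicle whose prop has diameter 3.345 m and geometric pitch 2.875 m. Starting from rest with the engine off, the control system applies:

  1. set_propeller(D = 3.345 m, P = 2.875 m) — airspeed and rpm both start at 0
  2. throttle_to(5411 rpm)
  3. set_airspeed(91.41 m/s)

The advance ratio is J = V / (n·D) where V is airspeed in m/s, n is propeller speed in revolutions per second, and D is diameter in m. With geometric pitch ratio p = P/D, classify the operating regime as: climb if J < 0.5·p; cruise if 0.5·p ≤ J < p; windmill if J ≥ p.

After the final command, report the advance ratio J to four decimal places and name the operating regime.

set_propeller: D = 3.345 m, P = 2.875 m (p = P/D = 0.859492); state ← (V=0, rpm=0)
throttle_to(5411): rpm ← 5411
set_airspeed(91.41): V ← 91.41 m/s
final state: V = 91.41 m/s, rpm = 5411 → n = rpm/60 = 90.183333 rev/s
J = V / (n·D) = 91.41 / (90.183333 × 3.345) = 0.303020
regime bands: climb J<0.4297 | cruise [0.4297, 0.8595) | windmill J≥0.8595
J = 0.3030 → climb

J = 0.3030, regime = climb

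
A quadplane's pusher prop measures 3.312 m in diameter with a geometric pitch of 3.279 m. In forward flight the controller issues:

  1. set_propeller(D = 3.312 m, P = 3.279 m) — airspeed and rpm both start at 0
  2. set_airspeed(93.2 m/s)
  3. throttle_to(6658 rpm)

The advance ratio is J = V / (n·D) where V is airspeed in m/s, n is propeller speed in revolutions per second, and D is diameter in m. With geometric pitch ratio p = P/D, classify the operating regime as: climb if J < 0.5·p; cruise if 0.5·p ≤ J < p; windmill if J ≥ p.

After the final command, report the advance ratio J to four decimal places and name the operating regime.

J = 0.2536, regime = climb

set_propeller: D = 3.312 m, P = 3.279 m (p = P/D = 0.990036); state ← (V=0, rpm=0)
set_airspeed(93.2): V ← 93.2 m/s
throttle_to(6658): rpm ← 6658
final state: V = 93.2 m/s, rpm = 6658 → n = rpm/60 = 110.966667 rev/s
J = V / (n·D) = 93.2 / (110.966667 × 3.312) = 0.253591
regime bands: climb J<0.4950 | cruise [0.4950, 0.9900) | windmill J≥0.9900
J = 0.2536 → climb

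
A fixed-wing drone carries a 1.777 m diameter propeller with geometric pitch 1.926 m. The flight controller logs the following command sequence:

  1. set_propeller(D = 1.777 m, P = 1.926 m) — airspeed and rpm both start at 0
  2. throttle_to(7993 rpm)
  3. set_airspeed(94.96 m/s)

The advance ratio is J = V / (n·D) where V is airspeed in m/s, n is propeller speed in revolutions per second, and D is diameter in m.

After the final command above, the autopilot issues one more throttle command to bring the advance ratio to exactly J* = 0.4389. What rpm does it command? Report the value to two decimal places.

set_propeller: D = 1.777 m, P = 1.926 m (p = P/D = 1.083849); state ← (V=0, rpm=0)
throttle_to(7993): rpm ← 7993
set_airspeed(94.96): V ← 94.96 m/s
final state: V = 94.96 m/s, rpm = 7993 → n = rpm/60 = 133.216667 rev/s
target J* = 0.4389; solve J* = V/(n·D) for n: n = V/(J*·D) = 94.96/(0.4389 × 1.777) = 121.755250 rev/s
rpm = 60·n = 7305.315009

rpm = 7305.32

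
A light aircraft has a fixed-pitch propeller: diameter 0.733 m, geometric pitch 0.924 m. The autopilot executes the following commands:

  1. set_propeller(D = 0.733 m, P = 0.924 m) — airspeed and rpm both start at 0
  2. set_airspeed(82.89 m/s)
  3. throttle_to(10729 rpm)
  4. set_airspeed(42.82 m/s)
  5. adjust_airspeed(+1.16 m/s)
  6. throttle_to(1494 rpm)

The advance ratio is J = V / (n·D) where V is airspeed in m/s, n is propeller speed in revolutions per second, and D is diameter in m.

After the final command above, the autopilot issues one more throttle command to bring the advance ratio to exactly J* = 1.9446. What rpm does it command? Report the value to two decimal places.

rpm = 1851.28

set_propeller: D = 0.733 m, P = 0.924 m (p = P/D = 1.260573); state ← (V=0, rpm=0)
set_airspeed(82.89): V ← 82.89 m/s
throttle_to(10729): rpm ← 10729
set_airspeed(42.82): V ← 42.82 m/s
adjust_airspeed(+1.16): V ← 42.82 +1.16 = 43.98 m/s
throttle_to(1494): rpm ← 1494
final state: V = 43.98 m/s, rpm = 1494 → n = rpm/60 = 24.900000 rev/s
target J* = 1.9446; solve J* = V/(n·D) for n: n = V/(J*·D) = 43.98/(1.9446 × 0.733) = 30.854674 rev/s
rpm = 60·n = 1851.280469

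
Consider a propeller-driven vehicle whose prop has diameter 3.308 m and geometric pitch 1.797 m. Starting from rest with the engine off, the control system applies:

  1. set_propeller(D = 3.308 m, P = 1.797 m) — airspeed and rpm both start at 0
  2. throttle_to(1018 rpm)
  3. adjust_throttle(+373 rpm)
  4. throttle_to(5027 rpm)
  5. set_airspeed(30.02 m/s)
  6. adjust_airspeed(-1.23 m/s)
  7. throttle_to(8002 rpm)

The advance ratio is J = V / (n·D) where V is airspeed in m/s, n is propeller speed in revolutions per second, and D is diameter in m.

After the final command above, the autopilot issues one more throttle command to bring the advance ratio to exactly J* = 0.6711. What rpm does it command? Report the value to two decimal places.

set_propeller: D = 3.308 m, P = 1.797 m (p = P/D = 0.543229); state ← (V=0, rpm=0)
throttle_to(1018): rpm ← 1018
adjust_throttle(+373): rpm ← 1018 +373 = 1391
throttle_to(5027): rpm ← 5027
set_airspeed(30.02): V ← 30.02 m/s
adjust_airspeed(-1.23): V ← 30.02 -1.23 = 28.79 m/s
throttle_to(8002): rpm ← 8002
final state: V = 28.79 m/s, rpm = 8002 → n = rpm/60 = 133.366667 rev/s
target J* = 0.6711; solve J* = V/(n·D) for n: n = V/(J*·D) = 28.79/(0.6711 × 3.308) = 12.968475 rev/s
rpm = 60·n = 778.108529

rpm = 778.11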